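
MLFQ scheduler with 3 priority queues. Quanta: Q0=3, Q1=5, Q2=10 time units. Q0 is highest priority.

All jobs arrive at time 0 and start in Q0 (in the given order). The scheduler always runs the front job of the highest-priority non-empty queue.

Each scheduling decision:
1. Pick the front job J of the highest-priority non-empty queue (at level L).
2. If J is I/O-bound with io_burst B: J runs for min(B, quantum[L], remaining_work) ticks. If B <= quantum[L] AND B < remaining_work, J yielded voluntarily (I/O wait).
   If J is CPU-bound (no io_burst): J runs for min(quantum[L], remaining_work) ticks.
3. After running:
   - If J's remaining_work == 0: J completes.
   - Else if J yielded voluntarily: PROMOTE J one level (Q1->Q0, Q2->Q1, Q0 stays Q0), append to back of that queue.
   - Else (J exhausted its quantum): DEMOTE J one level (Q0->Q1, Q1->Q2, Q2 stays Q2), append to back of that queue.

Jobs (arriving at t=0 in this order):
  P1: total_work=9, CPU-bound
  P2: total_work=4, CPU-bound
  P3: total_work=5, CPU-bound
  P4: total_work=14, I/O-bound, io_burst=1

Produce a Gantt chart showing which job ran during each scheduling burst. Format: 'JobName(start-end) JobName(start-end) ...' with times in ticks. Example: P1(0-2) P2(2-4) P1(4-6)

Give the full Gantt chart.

Answer: P1(0-3) P2(3-6) P3(6-9) P4(9-10) P4(10-11) P4(11-12) P4(12-13) P4(13-14) P4(14-15) P4(15-16) P4(16-17) P4(17-18) P4(18-19) P4(19-20) P4(20-21) P4(21-22) P4(22-23) P1(23-28) P2(28-29) P3(29-31) P1(31-32)

Derivation:
t=0-3: P1@Q0 runs 3, rem=6, quantum used, demote→Q1. Q0=[P2,P3,P4] Q1=[P1] Q2=[]
t=3-6: P2@Q0 runs 3, rem=1, quantum used, demote→Q1. Q0=[P3,P4] Q1=[P1,P2] Q2=[]
t=6-9: P3@Q0 runs 3, rem=2, quantum used, demote→Q1. Q0=[P4] Q1=[P1,P2,P3] Q2=[]
t=9-10: P4@Q0 runs 1, rem=13, I/O yield, promote→Q0. Q0=[P4] Q1=[P1,P2,P3] Q2=[]
t=10-11: P4@Q0 runs 1, rem=12, I/O yield, promote→Q0. Q0=[P4] Q1=[P1,P2,P3] Q2=[]
t=11-12: P4@Q0 runs 1, rem=11, I/O yield, promote→Q0. Q0=[P4] Q1=[P1,P2,P3] Q2=[]
t=12-13: P4@Q0 runs 1, rem=10, I/O yield, promote→Q0. Q0=[P4] Q1=[P1,P2,P3] Q2=[]
t=13-14: P4@Q0 runs 1, rem=9, I/O yield, promote→Q0. Q0=[P4] Q1=[P1,P2,P3] Q2=[]
t=14-15: P4@Q0 runs 1, rem=8, I/O yield, promote→Q0. Q0=[P4] Q1=[P1,P2,P3] Q2=[]
t=15-16: P4@Q0 runs 1, rem=7, I/O yield, promote→Q0. Q0=[P4] Q1=[P1,P2,P3] Q2=[]
t=16-17: P4@Q0 runs 1, rem=6, I/O yield, promote→Q0. Q0=[P4] Q1=[P1,P2,P3] Q2=[]
t=17-18: P4@Q0 runs 1, rem=5, I/O yield, promote→Q0. Q0=[P4] Q1=[P1,P2,P3] Q2=[]
t=18-19: P4@Q0 runs 1, rem=4, I/O yield, promote→Q0. Q0=[P4] Q1=[P1,P2,P3] Q2=[]
t=19-20: P4@Q0 runs 1, rem=3, I/O yield, promote→Q0. Q0=[P4] Q1=[P1,P2,P3] Q2=[]
t=20-21: P4@Q0 runs 1, rem=2, I/O yield, promote→Q0. Q0=[P4] Q1=[P1,P2,P3] Q2=[]
t=21-22: P4@Q0 runs 1, rem=1, I/O yield, promote→Q0. Q0=[P4] Q1=[P1,P2,P3] Q2=[]
t=22-23: P4@Q0 runs 1, rem=0, completes. Q0=[] Q1=[P1,P2,P3] Q2=[]
t=23-28: P1@Q1 runs 5, rem=1, quantum used, demote→Q2. Q0=[] Q1=[P2,P3] Q2=[P1]
t=28-29: P2@Q1 runs 1, rem=0, completes. Q0=[] Q1=[P3] Q2=[P1]
t=29-31: P3@Q1 runs 2, rem=0, completes. Q0=[] Q1=[] Q2=[P1]
t=31-32: P1@Q2 runs 1, rem=0, completes. Q0=[] Q1=[] Q2=[]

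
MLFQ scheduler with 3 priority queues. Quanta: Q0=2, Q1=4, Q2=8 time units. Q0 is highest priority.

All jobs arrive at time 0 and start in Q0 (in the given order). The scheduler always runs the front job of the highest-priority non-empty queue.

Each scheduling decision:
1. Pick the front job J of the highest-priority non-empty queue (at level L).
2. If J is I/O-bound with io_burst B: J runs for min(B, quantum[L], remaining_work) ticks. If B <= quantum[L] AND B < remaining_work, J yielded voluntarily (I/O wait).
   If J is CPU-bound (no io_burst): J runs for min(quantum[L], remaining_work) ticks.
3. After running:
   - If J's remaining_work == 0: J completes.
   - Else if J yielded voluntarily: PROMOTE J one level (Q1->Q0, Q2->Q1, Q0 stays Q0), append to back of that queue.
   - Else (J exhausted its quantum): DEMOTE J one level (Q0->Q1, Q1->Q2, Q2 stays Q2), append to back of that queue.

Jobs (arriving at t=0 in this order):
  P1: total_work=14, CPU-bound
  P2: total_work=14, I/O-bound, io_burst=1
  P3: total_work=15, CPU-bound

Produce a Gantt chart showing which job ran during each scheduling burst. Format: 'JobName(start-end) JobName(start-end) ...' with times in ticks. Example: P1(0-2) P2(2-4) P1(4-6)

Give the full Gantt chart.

t=0-2: P1@Q0 runs 2, rem=12, quantum used, demote→Q1. Q0=[P2,P3] Q1=[P1] Q2=[]
t=2-3: P2@Q0 runs 1, rem=13, I/O yield, promote→Q0. Q0=[P3,P2] Q1=[P1] Q2=[]
t=3-5: P3@Q0 runs 2, rem=13, quantum used, demote→Q1. Q0=[P2] Q1=[P1,P3] Q2=[]
t=5-6: P2@Q0 runs 1, rem=12, I/O yield, promote→Q0. Q0=[P2] Q1=[P1,P3] Q2=[]
t=6-7: P2@Q0 runs 1, rem=11, I/O yield, promote→Q0. Q0=[P2] Q1=[P1,P3] Q2=[]
t=7-8: P2@Q0 runs 1, rem=10, I/O yield, promote→Q0. Q0=[P2] Q1=[P1,P3] Q2=[]
t=8-9: P2@Q0 runs 1, rem=9, I/O yield, promote→Q0. Q0=[P2] Q1=[P1,P3] Q2=[]
t=9-10: P2@Q0 runs 1, rem=8, I/O yield, promote→Q0. Q0=[P2] Q1=[P1,P3] Q2=[]
t=10-11: P2@Q0 runs 1, rem=7, I/O yield, promote→Q0. Q0=[P2] Q1=[P1,P3] Q2=[]
t=11-12: P2@Q0 runs 1, rem=6, I/O yield, promote→Q0. Q0=[P2] Q1=[P1,P3] Q2=[]
t=12-13: P2@Q0 runs 1, rem=5, I/O yield, promote→Q0. Q0=[P2] Q1=[P1,P3] Q2=[]
t=13-14: P2@Q0 runs 1, rem=4, I/O yield, promote→Q0. Q0=[P2] Q1=[P1,P3] Q2=[]
t=14-15: P2@Q0 runs 1, rem=3, I/O yield, promote→Q0. Q0=[P2] Q1=[P1,P3] Q2=[]
t=15-16: P2@Q0 runs 1, rem=2, I/O yield, promote→Q0. Q0=[P2] Q1=[P1,P3] Q2=[]
t=16-17: P2@Q0 runs 1, rem=1, I/O yield, promote→Q0. Q0=[P2] Q1=[P1,P3] Q2=[]
t=17-18: P2@Q0 runs 1, rem=0, completes. Q0=[] Q1=[P1,P3] Q2=[]
t=18-22: P1@Q1 runs 4, rem=8, quantum used, demote→Q2. Q0=[] Q1=[P3] Q2=[P1]
t=22-26: P3@Q1 runs 4, rem=9, quantum used, demote→Q2. Q0=[] Q1=[] Q2=[P1,P3]
t=26-34: P1@Q2 runs 8, rem=0, completes. Q0=[] Q1=[] Q2=[P3]
t=34-42: P3@Q2 runs 8, rem=1, quantum used, demote→Q2. Q0=[] Q1=[] Q2=[P3]
t=42-43: P3@Q2 runs 1, rem=0, completes. Q0=[] Q1=[] Q2=[]

Answer: P1(0-2) P2(2-3) P3(3-5) P2(5-6) P2(6-7) P2(7-8) P2(8-9) P2(9-10) P2(10-11) P2(11-12) P2(12-13) P2(13-14) P2(14-15) P2(15-16) P2(16-17) P2(17-18) P1(18-22) P3(22-26) P1(26-34) P3(34-42) P3(42-43)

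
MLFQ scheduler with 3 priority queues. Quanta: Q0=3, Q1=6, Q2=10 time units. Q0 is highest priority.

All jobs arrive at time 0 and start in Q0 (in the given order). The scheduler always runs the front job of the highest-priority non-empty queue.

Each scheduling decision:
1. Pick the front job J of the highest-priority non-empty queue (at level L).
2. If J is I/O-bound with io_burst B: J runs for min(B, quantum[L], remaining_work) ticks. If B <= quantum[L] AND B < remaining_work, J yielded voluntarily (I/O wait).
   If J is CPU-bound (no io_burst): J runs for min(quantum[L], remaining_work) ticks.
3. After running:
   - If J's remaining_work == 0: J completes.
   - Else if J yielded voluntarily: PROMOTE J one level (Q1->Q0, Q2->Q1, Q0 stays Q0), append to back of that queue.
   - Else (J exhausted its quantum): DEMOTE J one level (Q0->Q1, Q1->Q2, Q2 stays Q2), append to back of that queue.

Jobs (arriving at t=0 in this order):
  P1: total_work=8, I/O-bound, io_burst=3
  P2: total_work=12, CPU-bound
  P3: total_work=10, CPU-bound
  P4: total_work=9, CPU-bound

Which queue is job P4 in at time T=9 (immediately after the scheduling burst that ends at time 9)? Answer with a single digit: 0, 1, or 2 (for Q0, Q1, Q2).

Answer: 0

Derivation:
t=0-3: P1@Q0 runs 3, rem=5, I/O yield, promote→Q0. Q0=[P2,P3,P4,P1] Q1=[] Q2=[]
t=3-6: P2@Q0 runs 3, rem=9, quantum used, demote→Q1. Q0=[P3,P4,P1] Q1=[P2] Q2=[]
t=6-9: P3@Q0 runs 3, rem=7, quantum used, demote→Q1. Q0=[P4,P1] Q1=[P2,P3] Q2=[]
t=9-12: P4@Q0 runs 3, rem=6, quantum used, demote→Q1. Q0=[P1] Q1=[P2,P3,P4] Q2=[]
t=12-15: P1@Q0 runs 3, rem=2, I/O yield, promote→Q0. Q0=[P1] Q1=[P2,P3,P4] Q2=[]
t=15-17: P1@Q0 runs 2, rem=0, completes. Q0=[] Q1=[P2,P3,P4] Q2=[]
t=17-23: P2@Q1 runs 6, rem=3, quantum used, demote→Q2. Q0=[] Q1=[P3,P4] Q2=[P2]
t=23-29: P3@Q1 runs 6, rem=1, quantum used, demote→Q2. Q0=[] Q1=[P4] Q2=[P2,P3]
t=29-35: P4@Q1 runs 6, rem=0, completes. Q0=[] Q1=[] Q2=[P2,P3]
t=35-38: P2@Q2 runs 3, rem=0, completes. Q0=[] Q1=[] Q2=[P3]
t=38-39: P3@Q2 runs 1, rem=0, completes. Q0=[] Q1=[] Q2=[]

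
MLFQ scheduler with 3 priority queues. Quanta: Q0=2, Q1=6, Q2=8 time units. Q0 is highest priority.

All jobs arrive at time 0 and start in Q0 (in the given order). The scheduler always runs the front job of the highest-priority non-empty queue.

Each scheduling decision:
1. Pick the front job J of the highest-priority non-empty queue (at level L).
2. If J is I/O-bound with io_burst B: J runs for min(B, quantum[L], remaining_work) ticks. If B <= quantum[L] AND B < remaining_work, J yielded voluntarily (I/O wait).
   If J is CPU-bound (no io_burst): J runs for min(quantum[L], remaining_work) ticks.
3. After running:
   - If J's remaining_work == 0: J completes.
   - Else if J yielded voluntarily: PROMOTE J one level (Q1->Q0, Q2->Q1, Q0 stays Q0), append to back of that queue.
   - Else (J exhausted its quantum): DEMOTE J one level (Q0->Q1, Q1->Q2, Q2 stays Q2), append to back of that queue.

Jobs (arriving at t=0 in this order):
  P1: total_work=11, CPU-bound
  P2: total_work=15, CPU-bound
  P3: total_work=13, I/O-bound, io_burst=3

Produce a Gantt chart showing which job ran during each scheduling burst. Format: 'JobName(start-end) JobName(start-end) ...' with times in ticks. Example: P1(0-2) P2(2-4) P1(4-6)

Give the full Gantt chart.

Answer: P1(0-2) P2(2-4) P3(4-6) P1(6-12) P2(12-18) P3(18-21) P3(21-23) P3(23-26) P3(26-28) P3(28-29) P1(29-32) P2(32-39)

Derivation:
t=0-2: P1@Q0 runs 2, rem=9, quantum used, demote→Q1. Q0=[P2,P3] Q1=[P1] Q2=[]
t=2-4: P2@Q0 runs 2, rem=13, quantum used, demote→Q1. Q0=[P3] Q1=[P1,P2] Q2=[]
t=4-6: P3@Q0 runs 2, rem=11, quantum used, demote→Q1. Q0=[] Q1=[P1,P2,P3] Q2=[]
t=6-12: P1@Q1 runs 6, rem=3, quantum used, demote→Q2. Q0=[] Q1=[P2,P3] Q2=[P1]
t=12-18: P2@Q1 runs 6, rem=7, quantum used, demote→Q2. Q0=[] Q1=[P3] Q2=[P1,P2]
t=18-21: P3@Q1 runs 3, rem=8, I/O yield, promote→Q0. Q0=[P3] Q1=[] Q2=[P1,P2]
t=21-23: P3@Q0 runs 2, rem=6, quantum used, demote→Q1. Q0=[] Q1=[P3] Q2=[P1,P2]
t=23-26: P3@Q1 runs 3, rem=3, I/O yield, promote→Q0. Q0=[P3] Q1=[] Q2=[P1,P2]
t=26-28: P3@Q0 runs 2, rem=1, quantum used, demote→Q1. Q0=[] Q1=[P3] Q2=[P1,P2]
t=28-29: P3@Q1 runs 1, rem=0, completes. Q0=[] Q1=[] Q2=[P1,P2]
t=29-32: P1@Q2 runs 3, rem=0, completes. Q0=[] Q1=[] Q2=[P2]
t=32-39: P2@Q2 runs 7, rem=0, completes. Q0=[] Q1=[] Q2=[]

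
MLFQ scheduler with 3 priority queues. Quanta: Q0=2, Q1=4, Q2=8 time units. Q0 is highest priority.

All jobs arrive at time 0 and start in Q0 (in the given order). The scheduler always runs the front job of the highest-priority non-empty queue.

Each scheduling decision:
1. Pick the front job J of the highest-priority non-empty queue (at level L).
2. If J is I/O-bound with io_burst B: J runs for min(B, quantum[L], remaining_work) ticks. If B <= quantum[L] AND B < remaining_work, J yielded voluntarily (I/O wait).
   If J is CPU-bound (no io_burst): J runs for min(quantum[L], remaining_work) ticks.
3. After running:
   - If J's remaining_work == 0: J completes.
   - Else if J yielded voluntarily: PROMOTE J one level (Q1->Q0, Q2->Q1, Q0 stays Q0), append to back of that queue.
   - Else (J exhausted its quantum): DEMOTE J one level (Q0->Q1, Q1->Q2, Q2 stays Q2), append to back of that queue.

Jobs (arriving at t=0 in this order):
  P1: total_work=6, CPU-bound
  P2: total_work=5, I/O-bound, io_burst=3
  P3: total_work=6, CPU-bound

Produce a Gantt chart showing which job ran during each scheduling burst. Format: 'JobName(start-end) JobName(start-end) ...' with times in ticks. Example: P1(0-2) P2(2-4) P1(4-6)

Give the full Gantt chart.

t=0-2: P1@Q0 runs 2, rem=4, quantum used, demote→Q1. Q0=[P2,P3] Q1=[P1] Q2=[]
t=2-4: P2@Q0 runs 2, rem=3, quantum used, demote→Q1. Q0=[P3] Q1=[P1,P2] Q2=[]
t=4-6: P3@Q0 runs 2, rem=4, quantum used, demote→Q1. Q0=[] Q1=[P1,P2,P3] Q2=[]
t=6-10: P1@Q1 runs 4, rem=0, completes. Q0=[] Q1=[P2,P3] Q2=[]
t=10-13: P2@Q1 runs 3, rem=0, completes. Q0=[] Q1=[P3] Q2=[]
t=13-17: P3@Q1 runs 4, rem=0, completes. Q0=[] Q1=[] Q2=[]

Answer: P1(0-2) P2(2-4) P3(4-6) P1(6-10) P2(10-13) P3(13-17)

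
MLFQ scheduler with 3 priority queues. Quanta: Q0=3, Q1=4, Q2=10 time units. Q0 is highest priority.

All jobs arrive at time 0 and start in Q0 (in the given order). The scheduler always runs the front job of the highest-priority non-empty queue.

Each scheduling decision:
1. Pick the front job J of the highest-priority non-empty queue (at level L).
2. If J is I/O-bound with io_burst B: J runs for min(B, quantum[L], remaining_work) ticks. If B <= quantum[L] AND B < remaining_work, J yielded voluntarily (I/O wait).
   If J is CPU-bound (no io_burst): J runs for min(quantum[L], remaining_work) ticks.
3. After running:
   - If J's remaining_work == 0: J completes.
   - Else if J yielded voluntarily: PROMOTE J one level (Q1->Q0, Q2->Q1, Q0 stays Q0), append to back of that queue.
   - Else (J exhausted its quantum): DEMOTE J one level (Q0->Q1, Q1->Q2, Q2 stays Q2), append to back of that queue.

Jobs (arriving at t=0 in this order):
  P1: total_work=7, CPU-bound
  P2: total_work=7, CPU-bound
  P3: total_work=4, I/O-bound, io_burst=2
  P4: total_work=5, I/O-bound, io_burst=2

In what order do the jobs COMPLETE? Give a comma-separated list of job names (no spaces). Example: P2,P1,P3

Answer: P3,P4,P1,P2

Derivation:
t=0-3: P1@Q0 runs 3, rem=4, quantum used, demote→Q1. Q0=[P2,P3,P4] Q1=[P1] Q2=[]
t=3-6: P2@Q0 runs 3, rem=4, quantum used, demote→Q1. Q0=[P3,P4] Q1=[P1,P2] Q2=[]
t=6-8: P3@Q0 runs 2, rem=2, I/O yield, promote→Q0. Q0=[P4,P3] Q1=[P1,P2] Q2=[]
t=8-10: P4@Q0 runs 2, rem=3, I/O yield, promote→Q0. Q0=[P3,P4] Q1=[P1,P2] Q2=[]
t=10-12: P3@Q0 runs 2, rem=0, completes. Q0=[P4] Q1=[P1,P2] Q2=[]
t=12-14: P4@Q0 runs 2, rem=1, I/O yield, promote→Q0. Q0=[P4] Q1=[P1,P2] Q2=[]
t=14-15: P4@Q0 runs 1, rem=0, completes. Q0=[] Q1=[P1,P2] Q2=[]
t=15-19: P1@Q1 runs 4, rem=0, completes. Q0=[] Q1=[P2] Q2=[]
t=19-23: P2@Q1 runs 4, rem=0, completes. Q0=[] Q1=[] Q2=[]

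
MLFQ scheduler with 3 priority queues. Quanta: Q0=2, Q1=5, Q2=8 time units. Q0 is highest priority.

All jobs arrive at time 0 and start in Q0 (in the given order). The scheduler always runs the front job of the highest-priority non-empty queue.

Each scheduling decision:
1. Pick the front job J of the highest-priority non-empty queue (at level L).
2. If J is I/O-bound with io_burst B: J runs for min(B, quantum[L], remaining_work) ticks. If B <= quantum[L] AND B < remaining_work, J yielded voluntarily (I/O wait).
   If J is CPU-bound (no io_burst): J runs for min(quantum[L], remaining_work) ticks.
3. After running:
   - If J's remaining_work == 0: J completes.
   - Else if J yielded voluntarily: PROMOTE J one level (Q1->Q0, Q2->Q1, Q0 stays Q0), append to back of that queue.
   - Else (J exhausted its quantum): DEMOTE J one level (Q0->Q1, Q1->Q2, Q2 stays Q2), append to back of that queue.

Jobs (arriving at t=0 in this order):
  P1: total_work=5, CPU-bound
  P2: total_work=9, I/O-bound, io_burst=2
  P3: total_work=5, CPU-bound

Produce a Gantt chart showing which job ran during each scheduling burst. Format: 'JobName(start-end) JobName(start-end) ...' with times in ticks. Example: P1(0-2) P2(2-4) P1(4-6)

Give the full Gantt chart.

t=0-2: P1@Q0 runs 2, rem=3, quantum used, demote→Q1. Q0=[P2,P3] Q1=[P1] Q2=[]
t=2-4: P2@Q0 runs 2, rem=7, I/O yield, promote→Q0. Q0=[P3,P2] Q1=[P1] Q2=[]
t=4-6: P3@Q0 runs 2, rem=3, quantum used, demote→Q1. Q0=[P2] Q1=[P1,P3] Q2=[]
t=6-8: P2@Q0 runs 2, rem=5, I/O yield, promote→Q0. Q0=[P2] Q1=[P1,P3] Q2=[]
t=8-10: P2@Q0 runs 2, rem=3, I/O yield, promote→Q0. Q0=[P2] Q1=[P1,P3] Q2=[]
t=10-12: P2@Q0 runs 2, rem=1, I/O yield, promote→Q0. Q0=[P2] Q1=[P1,P3] Q2=[]
t=12-13: P2@Q0 runs 1, rem=0, completes. Q0=[] Q1=[P1,P3] Q2=[]
t=13-16: P1@Q1 runs 3, rem=0, completes. Q0=[] Q1=[P3] Q2=[]
t=16-19: P3@Q1 runs 3, rem=0, completes. Q0=[] Q1=[] Q2=[]

Answer: P1(0-2) P2(2-4) P3(4-6) P2(6-8) P2(8-10) P2(10-12) P2(12-13) P1(13-16) P3(16-19)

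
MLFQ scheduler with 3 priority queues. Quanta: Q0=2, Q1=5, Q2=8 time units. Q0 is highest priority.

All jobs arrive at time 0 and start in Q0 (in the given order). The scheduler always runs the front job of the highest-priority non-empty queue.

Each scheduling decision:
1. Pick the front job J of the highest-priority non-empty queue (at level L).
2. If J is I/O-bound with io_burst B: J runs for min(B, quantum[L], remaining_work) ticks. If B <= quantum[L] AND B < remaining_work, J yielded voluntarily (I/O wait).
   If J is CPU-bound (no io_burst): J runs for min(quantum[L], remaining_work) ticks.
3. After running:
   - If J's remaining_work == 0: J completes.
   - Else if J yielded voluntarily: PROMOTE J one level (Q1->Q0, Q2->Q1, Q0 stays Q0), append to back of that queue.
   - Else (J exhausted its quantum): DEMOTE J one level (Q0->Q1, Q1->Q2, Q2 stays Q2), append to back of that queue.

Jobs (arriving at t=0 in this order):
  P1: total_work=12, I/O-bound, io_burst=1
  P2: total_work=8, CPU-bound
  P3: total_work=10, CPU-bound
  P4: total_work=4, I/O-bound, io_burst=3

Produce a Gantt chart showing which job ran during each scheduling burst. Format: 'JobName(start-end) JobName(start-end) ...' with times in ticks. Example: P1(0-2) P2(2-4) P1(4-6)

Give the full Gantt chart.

Answer: P1(0-1) P2(1-3) P3(3-5) P4(5-7) P1(7-8) P1(8-9) P1(9-10) P1(10-11) P1(11-12) P1(12-13) P1(13-14) P1(14-15) P1(15-16) P1(16-17) P1(17-18) P2(18-23) P3(23-28) P4(28-30) P2(30-31) P3(31-34)

Derivation:
t=0-1: P1@Q0 runs 1, rem=11, I/O yield, promote→Q0. Q0=[P2,P3,P4,P1] Q1=[] Q2=[]
t=1-3: P2@Q0 runs 2, rem=6, quantum used, demote→Q1. Q0=[P3,P4,P1] Q1=[P2] Q2=[]
t=3-5: P3@Q0 runs 2, rem=8, quantum used, demote→Q1. Q0=[P4,P1] Q1=[P2,P3] Q2=[]
t=5-7: P4@Q0 runs 2, rem=2, quantum used, demote→Q1. Q0=[P1] Q1=[P2,P3,P4] Q2=[]
t=7-8: P1@Q0 runs 1, rem=10, I/O yield, promote→Q0. Q0=[P1] Q1=[P2,P3,P4] Q2=[]
t=8-9: P1@Q0 runs 1, rem=9, I/O yield, promote→Q0. Q0=[P1] Q1=[P2,P3,P4] Q2=[]
t=9-10: P1@Q0 runs 1, rem=8, I/O yield, promote→Q0. Q0=[P1] Q1=[P2,P3,P4] Q2=[]
t=10-11: P1@Q0 runs 1, rem=7, I/O yield, promote→Q0. Q0=[P1] Q1=[P2,P3,P4] Q2=[]
t=11-12: P1@Q0 runs 1, rem=6, I/O yield, promote→Q0. Q0=[P1] Q1=[P2,P3,P4] Q2=[]
t=12-13: P1@Q0 runs 1, rem=5, I/O yield, promote→Q0. Q0=[P1] Q1=[P2,P3,P4] Q2=[]
t=13-14: P1@Q0 runs 1, rem=4, I/O yield, promote→Q0. Q0=[P1] Q1=[P2,P3,P4] Q2=[]
t=14-15: P1@Q0 runs 1, rem=3, I/O yield, promote→Q0. Q0=[P1] Q1=[P2,P3,P4] Q2=[]
t=15-16: P1@Q0 runs 1, rem=2, I/O yield, promote→Q0. Q0=[P1] Q1=[P2,P3,P4] Q2=[]
t=16-17: P1@Q0 runs 1, rem=1, I/O yield, promote→Q0. Q0=[P1] Q1=[P2,P3,P4] Q2=[]
t=17-18: P1@Q0 runs 1, rem=0, completes. Q0=[] Q1=[P2,P3,P4] Q2=[]
t=18-23: P2@Q1 runs 5, rem=1, quantum used, demote→Q2. Q0=[] Q1=[P3,P4] Q2=[P2]
t=23-28: P3@Q1 runs 5, rem=3, quantum used, demote→Q2. Q0=[] Q1=[P4] Q2=[P2,P3]
t=28-30: P4@Q1 runs 2, rem=0, completes. Q0=[] Q1=[] Q2=[P2,P3]
t=30-31: P2@Q2 runs 1, rem=0, completes. Q0=[] Q1=[] Q2=[P3]
t=31-34: P3@Q2 runs 3, rem=0, completes. Q0=[] Q1=[] Q2=[]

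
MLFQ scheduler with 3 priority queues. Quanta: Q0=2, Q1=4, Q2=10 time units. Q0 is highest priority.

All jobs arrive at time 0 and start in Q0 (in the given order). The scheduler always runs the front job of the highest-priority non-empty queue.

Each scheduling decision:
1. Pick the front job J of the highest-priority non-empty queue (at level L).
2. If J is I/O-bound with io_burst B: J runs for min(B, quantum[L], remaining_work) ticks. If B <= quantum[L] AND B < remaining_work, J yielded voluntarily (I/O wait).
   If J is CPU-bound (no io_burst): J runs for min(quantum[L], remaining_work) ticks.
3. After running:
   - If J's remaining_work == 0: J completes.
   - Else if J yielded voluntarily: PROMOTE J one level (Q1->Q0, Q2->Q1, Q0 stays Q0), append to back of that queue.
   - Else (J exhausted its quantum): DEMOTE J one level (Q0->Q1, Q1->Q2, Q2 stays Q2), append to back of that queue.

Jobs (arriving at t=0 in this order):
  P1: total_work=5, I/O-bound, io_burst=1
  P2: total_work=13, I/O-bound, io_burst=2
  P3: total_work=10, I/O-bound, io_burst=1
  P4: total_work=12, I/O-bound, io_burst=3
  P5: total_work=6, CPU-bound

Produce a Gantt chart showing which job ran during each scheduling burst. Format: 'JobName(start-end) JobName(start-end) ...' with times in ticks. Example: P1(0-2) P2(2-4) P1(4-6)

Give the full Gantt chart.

t=0-1: P1@Q0 runs 1, rem=4, I/O yield, promote→Q0. Q0=[P2,P3,P4,P5,P1] Q1=[] Q2=[]
t=1-3: P2@Q0 runs 2, rem=11, I/O yield, promote→Q0. Q0=[P3,P4,P5,P1,P2] Q1=[] Q2=[]
t=3-4: P3@Q0 runs 1, rem=9, I/O yield, promote→Q0. Q0=[P4,P5,P1,P2,P3] Q1=[] Q2=[]
t=4-6: P4@Q0 runs 2, rem=10, quantum used, demote→Q1. Q0=[P5,P1,P2,P3] Q1=[P4] Q2=[]
t=6-8: P5@Q0 runs 2, rem=4, quantum used, demote→Q1. Q0=[P1,P2,P3] Q1=[P4,P5] Q2=[]
t=8-9: P1@Q0 runs 1, rem=3, I/O yield, promote→Q0. Q0=[P2,P3,P1] Q1=[P4,P5] Q2=[]
t=9-11: P2@Q0 runs 2, rem=9, I/O yield, promote→Q0. Q0=[P3,P1,P2] Q1=[P4,P5] Q2=[]
t=11-12: P3@Q0 runs 1, rem=8, I/O yield, promote→Q0. Q0=[P1,P2,P3] Q1=[P4,P5] Q2=[]
t=12-13: P1@Q0 runs 1, rem=2, I/O yield, promote→Q0. Q0=[P2,P3,P1] Q1=[P4,P5] Q2=[]
t=13-15: P2@Q0 runs 2, rem=7, I/O yield, promote→Q0. Q0=[P3,P1,P2] Q1=[P4,P5] Q2=[]
t=15-16: P3@Q0 runs 1, rem=7, I/O yield, promote→Q0. Q0=[P1,P2,P3] Q1=[P4,P5] Q2=[]
t=16-17: P1@Q0 runs 1, rem=1, I/O yield, promote→Q0. Q0=[P2,P3,P1] Q1=[P4,P5] Q2=[]
t=17-19: P2@Q0 runs 2, rem=5, I/O yield, promote→Q0. Q0=[P3,P1,P2] Q1=[P4,P5] Q2=[]
t=19-20: P3@Q0 runs 1, rem=6, I/O yield, promote→Q0. Q0=[P1,P2,P3] Q1=[P4,P5] Q2=[]
t=20-21: P1@Q0 runs 1, rem=0, completes. Q0=[P2,P3] Q1=[P4,P5] Q2=[]
t=21-23: P2@Q0 runs 2, rem=3, I/O yield, promote→Q0. Q0=[P3,P2] Q1=[P4,P5] Q2=[]
t=23-24: P3@Q0 runs 1, rem=5, I/O yield, promote→Q0. Q0=[P2,P3] Q1=[P4,P5] Q2=[]
t=24-26: P2@Q0 runs 2, rem=1, I/O yield, promote→Q0. Q0=[P3,P2] Q1=[P4,P5] Q2=[]
t=26-27: P3@Q0 runs 1, rem=4, I/O yield, promote→Q0. Q0=[P2,P3] Q1=[P4,P5] Q2=[]
t=27-28: P2@Q0 runs 1, rem=0, completes. Q0=[P3] Q1=[P4,P5] Q2=[]
t=28-29: P3@Q0 runs 1, rem=3, I/O yield, promote→Q0. Q0=[P3] Q1=[P4,P5] Q2=[]
t=29-30: P3@Q0 runs 1, rem=2, I/O yield, promote→Q0. Q0=[P3] Q1=[P4,P5] Q2=[]
t=30-31: P3@Q0 runs 1, rem=1, I/O yield, promote→Q0. Q0=[P3] Q1=[P4,P5] Q2=[]
t=31-32: P3@Q0 runs 1, rem=0, completes. Q0=[] Q1=[P4,P5] Q2=[]
t=32-35: P4@Q1 runs 3, rem=7, I/O yield, promote→Q0. Q0=[P4] Q1=[P5] Q2=[]
t=35-37: P4@Q0 runs 2, rem=5, quantum used, demote→Q1. Q0=[] Q1=[P5,P4] Q2=[]
t=37-41: P5@Q1 runs 4, rem=0, completes. Q0=[] Q1=[P4] Q2=[]
t=41-44: P4@Q1 runs 3, rem=2, I/O yield, promote→Q0. Q0=[P4] Q1=[] Q2=[]
t=44-46: P4@Q0 runs 2, rem=0, completes. Q0=[] Q1=[] Q2=[]

Answer: P1(0-1) P2(1-3) P3(3-4) P4(4-6) P5(6-8) P1(8-9) P2(9-11) P3(11-12) P1(12-13) P2(13-15) P3(15-16) P1(16-17) P2(17-19) P3(19-20) P1(20-21) P2(21-23) P3(23-24) P2(24-26) P3(26-27) P2(27-28) P3(28-29) P3(29-30) P3(30-31) P3(31-32) P4(32-35) P4(35-37) P5(37-41) P4(41-44) P4(44-46)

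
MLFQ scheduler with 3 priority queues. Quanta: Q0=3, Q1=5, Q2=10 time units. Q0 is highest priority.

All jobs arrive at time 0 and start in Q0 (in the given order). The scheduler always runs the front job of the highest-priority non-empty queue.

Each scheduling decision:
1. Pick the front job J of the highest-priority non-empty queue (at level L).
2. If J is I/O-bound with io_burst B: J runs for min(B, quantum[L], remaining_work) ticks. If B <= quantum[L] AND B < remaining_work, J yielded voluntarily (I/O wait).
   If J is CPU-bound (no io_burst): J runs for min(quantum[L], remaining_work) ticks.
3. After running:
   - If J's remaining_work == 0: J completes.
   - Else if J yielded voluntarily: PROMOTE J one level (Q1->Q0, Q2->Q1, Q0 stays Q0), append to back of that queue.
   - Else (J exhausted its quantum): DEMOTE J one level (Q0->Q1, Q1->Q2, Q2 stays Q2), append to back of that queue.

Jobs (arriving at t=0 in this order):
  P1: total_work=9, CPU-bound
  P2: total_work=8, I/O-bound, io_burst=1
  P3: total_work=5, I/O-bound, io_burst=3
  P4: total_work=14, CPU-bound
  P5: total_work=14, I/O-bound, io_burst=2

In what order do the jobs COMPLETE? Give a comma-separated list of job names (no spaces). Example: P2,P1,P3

Answer: P3,P5,P2,P1,P4

Derivation:
t=0-3: P1@Q0 runs 3, rem=6, quantum used, demote→Q1. Q0=[P2,P3,P4,P5] Q1=[P1] Q2=[]
t=3-4: P2@Q0 runs 1, rem=7, I/O yield, promote→Q0. Q0=[P3,P4,P5,P2] Q1=[P1] Q2=[]
t=4-7: P3@Q0 runs 3, rem=2, I/O yield, promote→Q0. Q0=[P4,P5,P2,P3] Q1=[P1] Q2=[]
t=7-10: P4@Q0 runs 3, rem=11, quantum used, demote→Q1. Q0=[P5,P2,P3] Q1=[P1,P4] Q2=[]
t=10-12: P5@Q0 runs 2, rem=12, I/O yield, promote→Q0. Q0=[P2,P3,P5] Q1=[P1,P4] Q2=[]
t=12-13: P2@Q0 runs 1, rem=6, I/O yield, promote→Q0. Q0=[P3,P5,P2] Q1=[P1,P4] Q2=[]
t=13-15: P3@Q0 runs 2, rem=0, completes. Q0=[P5,P2] Q1=[P1,P4] Q2=[]
t=15-17: P5@Q0 runs 2, rem=10, I/O yield, promote→Q0. Q0=[P2,P5] Q1=[P1,P4] Q2=[]
t=17-18: P2@Q0 runs 1, rem=5, I/O yield, promote→Q0. Q0=[P5,P2] Q1=[P1,P4] Q2=[]
t=18-20: P5@Q0 runs 2, rem=8, I/O yield, promote→Q0. Q0=[P2,P5] Q1=[P1,P4] Q2=[]
t=20-21: P2@Q0 runs 1, rem=4, I/O yield, promote→Q0. Q0=[P5,P2] Q1=[P1,P4] Q2=[]
t=21-23: P5@Q0 runs 2, rem=6, I/O yield, promote→Q0. Q0=[P2,P5] Q1=[P1,P4] Q2=[]
t=23-24: P2@Q0 runs 1, rem=3, I/O yield, promote→Q0. Q0=[P5,P2] Q1=[P1,P4] Q2=[]
t=24-26: P5@Q0 runs 2, rem=4, I/O yield, promote→Q0. Q0=[P2,P5] Q1=[P1,P4] Q2=[]
t=26-27: P2@Q0 runs 1, rem=2, I/O yield, promote→Q0. Q0=[P5,P2] Q1=[P1,P4] Q2=[]
t=27-29: P5@Q0 runs 2, rem=2, I/O yield, promote→Q0. Q0=[P2,P5] Q1=[P1,P4] Q2=[]
t=29-30: P2@Q0 runs 1, rem=1, I/O yield, promote→Q0. Q0=[P5,P2] Q1=[P1,P4] Q2=[]
t=30-32: P5@Q0 runs 2, rem=0, completes. Q0=[P2] Q1=[P1,P4] Q2=[]
t=32-33: P2@Q0 runs 1, rem=0, completes. Q0=[] Q1=[P1,P4] Q2=[]
t=33-38: P1@Q1 runs 5, rem=1, quantum used, demote→Q2. Q0=[] Q1=[P4] Q2=[P1]
t=38-43: P4@Q1 runs 5, rem=6, quantum used, demote→Q2. Q0=[] Q1=[] Q2=[P1,P4]
t=43-44: P1@Q2 runs 1, rem=0, completes. Q0=[] Q1=[] Q2=[P4]
t=44-50: P4@Q2 runs 6, rem=0, completes. Q0=[] Q1=[] Q2=[]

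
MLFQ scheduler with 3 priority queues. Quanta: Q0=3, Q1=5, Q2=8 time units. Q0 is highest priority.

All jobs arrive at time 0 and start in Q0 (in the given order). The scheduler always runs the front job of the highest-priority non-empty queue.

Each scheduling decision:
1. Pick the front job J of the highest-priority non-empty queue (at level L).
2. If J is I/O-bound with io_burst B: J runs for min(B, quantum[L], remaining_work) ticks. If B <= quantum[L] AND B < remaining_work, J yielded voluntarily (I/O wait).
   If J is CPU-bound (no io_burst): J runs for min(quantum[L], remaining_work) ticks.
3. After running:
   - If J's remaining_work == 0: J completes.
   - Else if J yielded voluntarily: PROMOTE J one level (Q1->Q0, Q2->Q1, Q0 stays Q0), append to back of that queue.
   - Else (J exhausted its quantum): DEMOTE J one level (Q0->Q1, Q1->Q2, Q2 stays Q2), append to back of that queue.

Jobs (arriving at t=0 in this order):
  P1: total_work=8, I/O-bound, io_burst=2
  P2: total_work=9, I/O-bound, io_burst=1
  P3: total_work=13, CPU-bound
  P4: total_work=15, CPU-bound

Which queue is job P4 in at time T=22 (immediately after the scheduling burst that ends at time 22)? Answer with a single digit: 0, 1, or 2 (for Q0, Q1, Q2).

Answer: 1

Derivation:
t=0-2: P1@Q0 runs 2, rem=6, I/O yield, promote→Q0. Q0=[P2,P3,P4,P1] Q1=[] Q2=[]
t=2-3: P2@Q0 runs 1, rem=8, I/O yield, promote→Q0. Q0=[P3,P4,P1,P2] Q1=[] Q2=[]
t=3-6: P3@Q0 runs 3, rem=10, quantum used, demote→Q1. Q0=[P4,P1,P2] Q1=[P3] Q2=[]
t=6-9: P4@Q0 runs 3, rem=12, quantum used, demote→Q1. Q0=[P1,P2] Q1=[P3,P4] Q2=[]
t=9-11: P1@Q0 runs 2, rem=4, I/O yield, promote→Q0. Q0=[P2,P1] Q1=[P3,P4] Q2=[]
t=11-12: P2@Q0 runs 1, rem=7, I/O yield, promote→Q0. Q0=[P1,P2] Q1=[P3,P4] Q2=[]
t=12-14: P1@Q0 runs 2, rem=2, I/O yield, promote→Q0. Q0=[P2,P1] Q1=[P3,P4] Q2=[]
t=14-15: P2@Q0 runs 1, rem=6, I/O yield, promote→Q0. Q0=[P1,P2] Q1=[P3,P4] Q2=[]
t=15-17: P1@Q0 runs 2, rem=0, completes. Q0=[P2] Q1=[P3,P4] Q2=[]
t=17-18: P2@Q0 runs 1, rem=5, I/O yield, promote→Q0. Q0=[P2] Q1=[P3,P4] Q2=[]
t=18-19: P2@Q0 runs 1, rem=4, I/O yield, promote→Q0. Q0=[P2] Q1=[P3,P4] Q2=[]
t=19-20: P2@Q0 runs 1, rem=3, I/O yield, promote→Q0. Q0=[P2] Q1=[P3,P4] Q2=[]
t=20-21: P2@Q0 runs 1, rem=2, I/O yield, promote→Q0. Q0=[P2] Q1=[P3,P4] Q2=[]
t=21-22: P2@Q0 runs 1, rem=1, I/O yield, promote→Q0. Q0=[P2] Q1=[P3,P4] Q2=[]
t=22-23: P2@Q0 runs 1, rem=0, completes. Q0=[] Q1=[P3,P4] Q2=[]
t=23-28: P3@Q1 runs 5, rem=5, quantum used, demote→Q2. Q0=[] Q1=[P4] Q2=[P3]
t=28-33: P4@Q1 runs 5, rem=7, quantum used, demote→Q2. Q0=[] Q1=[] Q2=[P3,P4]
t=33-38: P3@Q2 runs 5, rem=0, completes. Q0=[] Q1=[] Q2=[P4]
t=38-45: P4@Q2 runs 7, rem=0, completes. Q0=[] Q1=[] Q2=[]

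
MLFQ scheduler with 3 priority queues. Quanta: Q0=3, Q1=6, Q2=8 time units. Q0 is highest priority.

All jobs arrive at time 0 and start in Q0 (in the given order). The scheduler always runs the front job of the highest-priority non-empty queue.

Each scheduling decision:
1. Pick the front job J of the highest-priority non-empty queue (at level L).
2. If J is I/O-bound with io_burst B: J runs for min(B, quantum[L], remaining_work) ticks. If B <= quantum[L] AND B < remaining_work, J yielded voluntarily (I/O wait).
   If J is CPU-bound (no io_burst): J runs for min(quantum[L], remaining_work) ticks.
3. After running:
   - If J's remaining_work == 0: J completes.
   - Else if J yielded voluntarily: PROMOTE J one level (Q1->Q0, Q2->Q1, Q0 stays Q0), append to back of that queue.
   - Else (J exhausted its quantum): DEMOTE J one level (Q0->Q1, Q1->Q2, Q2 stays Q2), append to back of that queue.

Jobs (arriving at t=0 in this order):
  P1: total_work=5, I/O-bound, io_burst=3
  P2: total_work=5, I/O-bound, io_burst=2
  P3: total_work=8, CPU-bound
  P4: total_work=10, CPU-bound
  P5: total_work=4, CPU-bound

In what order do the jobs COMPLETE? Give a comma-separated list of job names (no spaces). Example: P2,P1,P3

t=0-3: P1@Q0 runs 3, rem=2, I/O yield, promote→Q0. Q0=[P2,P3,P4,P5,P1] Q1=[] Q2=[]
t=3-5: P2@Q0 runs 2, rem=3, I/O yield, promote→Q0. Q0=[P3,P4,P5,P1,P2] Q1=[] Q2=[]
t=5-8: P3@Q0 runs 3, rem=5, quantum used, demote→Q1. Q0=[P4,P5,P1,P2] Q1=[P3] Q2=[]
t=8-11: P4@Q0 runs 3, rem=7, quantum used, demote→Q1. Q0=[P5,P1,P2] Q1=[P3,P4] Q2=[]
t=11-14: P5@Q0 runs 3, rem=1, quantum used, demote→Q1. Q0=[P1,P2] Q1=[P3,P4,P5] Q2=[]
t=14-16: P1@Q0 runs 2, rem=0, completes. Q0=[P2] Q1=[P3,P4,P5] Q2=[]
t=16-18: P2@Q0 runs 2, rem=1, I/O yield, promote→Q0. Q0=[P2] Q1=[P3,P4,P5] Q2=[]
t=18-19: P2@Q0 runs 1, rem=0, completes. Q0=[] Q1=[P3,P4,P5] Q2=[]
t=19-24: P3@Q1 runs 5, rem=0, completes. Q0=[] Q1=[P4,P5] Q2=[]
t=24-30: P4@Q1 runs 6, rem=1, quantum used, demote→Q2. Q0=[] Q1=[P5] Q2=[P4]
t=30-31: P5@Q1 runs 1, rem=0, completes. Q0=[] Q1=[] Q2=[P4]
t=31-32: P4@Q2 runs 1, rem=0, completes. Q0=[] Q1=[] Q2=[]

Answer: P1,P2,P3,P5,P4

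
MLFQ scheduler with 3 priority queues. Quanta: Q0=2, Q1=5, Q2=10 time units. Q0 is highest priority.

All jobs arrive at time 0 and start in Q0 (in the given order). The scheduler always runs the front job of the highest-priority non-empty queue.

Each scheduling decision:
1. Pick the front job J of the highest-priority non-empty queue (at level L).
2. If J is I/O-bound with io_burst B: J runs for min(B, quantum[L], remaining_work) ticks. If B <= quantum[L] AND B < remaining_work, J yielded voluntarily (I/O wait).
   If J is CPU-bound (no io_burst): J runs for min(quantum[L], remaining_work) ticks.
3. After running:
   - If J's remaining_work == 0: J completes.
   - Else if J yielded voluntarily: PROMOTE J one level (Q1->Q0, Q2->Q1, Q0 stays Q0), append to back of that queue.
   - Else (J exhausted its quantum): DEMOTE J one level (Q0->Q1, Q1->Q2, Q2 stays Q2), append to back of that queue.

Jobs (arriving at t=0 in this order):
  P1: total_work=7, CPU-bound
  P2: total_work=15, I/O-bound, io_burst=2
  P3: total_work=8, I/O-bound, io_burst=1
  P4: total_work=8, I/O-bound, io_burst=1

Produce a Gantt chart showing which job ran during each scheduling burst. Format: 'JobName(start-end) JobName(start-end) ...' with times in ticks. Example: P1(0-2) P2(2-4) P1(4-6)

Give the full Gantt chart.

Answer: P1(0-2) P2(2-4) P3(4-5) P4(5-6) P2(6-8) P3(8-9) P4(9-10) P2(10-12) P3(12-13) P4(13-14) P2(14-16) P3(16-17) P4(17-18) P2(18-20) P3(20-21) P4(21-22) P2(22-24) P3(24-25) P4(25-26) P2(26-28) P3(28-29) P4(29-30) P2(30-31) P3(31-32) P4(32-33) P1(33-38)

Derivation:
t=0-2: P1@Q0 runs 2, rem=5, quantum used, demote→Q1. Q0=[P2,P3,P4] Q1=[P1] Q2=[]
t=2-4: P2@Q0 runs 2, rem=13, I/O yield, promote→Q0. Q0=[P3,P4,P2] Q1=[P1] Q2=[]
t=4-5: P3@Q0 runs 1, rem=7, I/O yield, promote→Q0. Q0=[P4,P2,P3] Q1=[P1] Q2=[]
t=5-6: P4@Q0 runs 1, rem=7, I/O yield, promote→Q0. Q0=[P2,P3,P4] Q1=[P1] Q2=[]
t=6-8: P2@Q0 runs 2, rem=11, I/O yield, promote→Q0. Q0=[P3,P4,P2] Q1=[P1] Q2=[]
t=8-9: P3@Q0 runs 1, rem=6, I/O yield, promote→Q0. Q0=[P4,P2,P3] Q1=[P1] Q2=[]
t=9-10: P4@Q0 runs 1, rem=6, I/O yield, promote→Q0. Q0=[P2,P3,P4] Q1=[P1] Q2=[]
t=10-12: P2@Q0 runs 2, rem=9, I/O yield, promote→Q0. Q0=[P3,P4,P2] Q1=[P1] Q2=[]
t=12-13: P3@Q0 runs 1, rem=5, I/O yield, promote→Q0. Q0=[P4,P2,P3] Q1=[P1] Q2=[]
t=13-14: P4@Q0 runs 1, rem=5, I/O yield, promote→Q0. Q0=[P2,P3,P4] Q1=[P1] Q2=[]
t=14-16: P2@Q0 runs 2, rem=7, I/O yield, promote→Q0. Q0=[P3,P4,P2] Q1=[P1] Q2=[]
t=16-17: P3@Q0 runs 1, rem=4, I/O yield, promote→Q0. Q0=[P4,P2,P3] Q1=[P1] Q2=[]
t=17-18: P4@Q0 runs 1, rem=4, I/O yield, promote→Q0. Q0=[P2,P3,P4] Q1=[P1] Q2=[]
t=18-20: P2@Q0 runs 2, rem=5, I/O yield, promote→Q0. Q0=[P3,P4,P2] Q1=[P1] Q2=[]
t=20-21: P3@Q0 runs 1, rem=3, I/O yield, promote→Q0. Q0=[P4,P2,P3] Q1=[P1] Q2=[]
t=21-22: P4@Q0 runs 1, rem=3, I/O yield, promote→Q0. Q0=[P2,P3,P4] Q1=[P1] Q2=[]
t=22-24: P2@Q0 runs 2, rem=3, I/O yield, promote→Q0. Q0=[P3,P4,P2] Q1=[P1] Q2=[]
t=24-25: P3@Q0 runs 1, rem=2, I/O yield, promote→Q0. Q0=[P4,P2,P3] Q1=[P1] Q2=[]
t=25-26: P4@Q0 runs 1, rem=2, I/O yield, promote→Q0. Q0=[P2,P3,P4] Q1=[P1] Q2=[]
t=26-28: P2@Q0 runs 2, rem=1, I/O yield, promote→Q0. Q0=[P3,P4,P2] Q1=[P1] Q2=[]
t=28-29: P3@Q0 runs 1, rem=1, I/O yield, promote→Q0. Q0=[P4,P2,P3] Q1=[P1] Q2=[]
t=29-30: P4@Q0 runs 1, rem=1, I/O yield, promote→Q0. Q0=[P2,P3,P4] Q1=[P1] Q2=[]
t=30-31: P2@Q0 runs 1, rem=0, completes. Q0=[P3,P4] Q1=[P1] Q2=[]
t=31-32: P3@Q0 runs 1, rem=0, completes. Q0=[P4] Q1=[P1] Q2=[]
t=32-33: P4@Q0 runs 1, rem=0, completes. Q0=[] Q1=[P1] Q2=[]
t=33-38: P1@Q1 runs 5, rem=0, completes. Q0=[] Q1=[] Q2=[]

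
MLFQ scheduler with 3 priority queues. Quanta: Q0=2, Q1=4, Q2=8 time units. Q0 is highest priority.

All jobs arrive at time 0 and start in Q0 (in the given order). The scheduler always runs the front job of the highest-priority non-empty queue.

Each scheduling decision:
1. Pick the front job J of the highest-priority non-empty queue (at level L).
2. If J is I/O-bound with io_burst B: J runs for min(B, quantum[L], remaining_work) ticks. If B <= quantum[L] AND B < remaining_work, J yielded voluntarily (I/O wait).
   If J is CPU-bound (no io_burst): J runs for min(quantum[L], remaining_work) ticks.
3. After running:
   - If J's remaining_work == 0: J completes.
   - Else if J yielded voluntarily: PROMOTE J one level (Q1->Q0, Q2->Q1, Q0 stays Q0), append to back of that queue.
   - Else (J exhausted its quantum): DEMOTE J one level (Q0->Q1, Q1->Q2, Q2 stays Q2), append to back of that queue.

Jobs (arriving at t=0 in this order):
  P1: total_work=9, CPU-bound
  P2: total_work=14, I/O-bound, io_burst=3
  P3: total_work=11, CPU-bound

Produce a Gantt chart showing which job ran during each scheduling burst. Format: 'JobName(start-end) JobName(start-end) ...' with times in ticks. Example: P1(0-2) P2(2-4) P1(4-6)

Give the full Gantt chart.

Answer: P1(0-2) P2(2-4) P3(4-6) P1(6-10) P2(10-13) P2(13-15) P3(15-19) P2(19-22) P2(22-24) P2(24-26) P1(26-29) P3(29-34)

Derivation:
t=0-2: P1@Q0 runs 2, rem=7, quantum used, demote→Q1. Q0=[P2,P3] Q1=[P1] Q2=[]
t=2-4: P2@Q0 runs 2, rem=12, quantum used, demote→Q1. Q0=[P3] Q1=[P1,P2] Q2=[]
t=4-6: P3@Q0 runs 2, rem=9, quantum used, demote→Q1. Q0=[] Q1=[P1,P2,P3] Q2=[]
t=6-10: P1@Q1 runs 4, rem=3, quantum used, demote→Q2. Q0=[] Q1=[P2,P3] Q2=[P1]
t=10-13: P2@Q1 runs 3, rem=9, I/O yield, promote→Q0. Q0=[P2] Q1=[P3] Q2=[P1]
t=13-15: P2@Q0 runs 2, rem=7, quantum used, demote→Q1. Q0=[] Q1=[P3,P2] Q2=[P1]
t=15-19: P3@Q1 runs 4, rem=5, quantum used, demote→Q2. Q0=[] Q1=[P2] Q2=[P1,P3]
t=19-22: P2@Q1 runs 3, rem=4, I/O yield, promote→Q0. Q0=[P2] Q1=[] Q2=[P1,P3]
t=22-24: P2@Q0 runs 2, rem=2, quantum used, demote→Q1. Q0=[] Q1=[P2] Q2=[P1,P3]
t=24-26: P2@Q1 runs 2, rem=0, completes. Q0=[] Q1=[] Q2=[P1,P3]
t=26-29: P1@Q2 runs 3, rem=0, completes. Q0=[] Q1=[] Q2=[P3]
t=29-34: P3@Q2 runs 5, rem=0, completes. Q0=[] Q1=[] Q2=[]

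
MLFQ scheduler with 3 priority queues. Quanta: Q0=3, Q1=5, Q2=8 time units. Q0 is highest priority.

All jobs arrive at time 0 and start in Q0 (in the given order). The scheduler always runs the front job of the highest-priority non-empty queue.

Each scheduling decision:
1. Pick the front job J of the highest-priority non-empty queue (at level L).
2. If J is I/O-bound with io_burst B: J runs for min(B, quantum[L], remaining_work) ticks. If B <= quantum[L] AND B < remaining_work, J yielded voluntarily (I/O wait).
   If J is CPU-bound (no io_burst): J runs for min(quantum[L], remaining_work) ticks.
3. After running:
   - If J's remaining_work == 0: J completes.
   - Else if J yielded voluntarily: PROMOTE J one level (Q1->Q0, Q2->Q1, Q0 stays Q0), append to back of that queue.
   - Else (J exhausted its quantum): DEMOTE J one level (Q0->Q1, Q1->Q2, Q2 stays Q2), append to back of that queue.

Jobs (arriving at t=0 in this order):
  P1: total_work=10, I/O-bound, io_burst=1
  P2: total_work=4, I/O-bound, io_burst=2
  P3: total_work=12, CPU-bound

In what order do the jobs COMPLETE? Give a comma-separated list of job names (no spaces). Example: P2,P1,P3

t=0-1: P1@Q0 runs 1, rem=9, I/O yield, promote→Q0. Q0=[P2,P3,P1] Q1=[] Q2=[]
t=1-3: P2@Q0 runs 2, rem=2, I/O yield, promote→Q0. Q0=[P3,P1,P2] Q1=[] Q2=[]
t=3-6: P3@Q0 runs 3, rem=9, quantum used, demote→Q1. Q0=[P1,P2] Q1=[P3] Q2=[]
t=6-7: P1@Q0 runs 1, rem=8, I/O yield, promote→Q0. Q0=[P2,P1] Q1=[P3] Q2=[]
t=7-9: P2@Q0 runs 2, rem=0, completes. Q0=[P1] Q1=[P3] Q2=[]
t=9-10: P1@Q0 runs 1, rem=7, I/O yield, promote→Q0. Q0=[P1] Q1=[P3] Q2=[]
t=10-11: P1@Q0 runs 1, rem=6, I/O yield, promote→Q0. Q0=[P1] Q1=[P3] Q2=[]
t=11-12: P1@Q0 runs 1, rem=5, I/O yield, promote→Q0. Q0=[P1] Q1=[P3] Q2=[]
t=12-13: P1@Q0 runs 1, rem=4, I/O yield, promote→Q0. Q0=[P1] Q1=[P3] Q2=[]
t=13-14: P1@Q0 runs 1, rem=3, I/O yield, promote→Q0. Q0=[P1] Q1=[P3] Q2=[]
t=14-15: P1@Q0 runs 1, rem=2, I/O yield, promote→Q0. Q0=[P1] Q1=[P3] Q2=[]
t=15-16: P1@Q0 runs 1, rem=1, I/O yield, promote→Q0. Q0=[P1] Q1=[P3] Q2=[]
t=16-17: P1@Q0 runs 1, rem=0, completes. Q0=[] Q1=[P3] Q2=[]
t=17-22: P3@Q1 runs 5, rem=4, quantum used, demote→Q2. Q0=[] Q1=[] Q2=[P3]
t=22-26: P3@Q2 runs 4, rem=0, completes. Q0=[] Q1=[] Q2=[]

Answer: P2,P1,P3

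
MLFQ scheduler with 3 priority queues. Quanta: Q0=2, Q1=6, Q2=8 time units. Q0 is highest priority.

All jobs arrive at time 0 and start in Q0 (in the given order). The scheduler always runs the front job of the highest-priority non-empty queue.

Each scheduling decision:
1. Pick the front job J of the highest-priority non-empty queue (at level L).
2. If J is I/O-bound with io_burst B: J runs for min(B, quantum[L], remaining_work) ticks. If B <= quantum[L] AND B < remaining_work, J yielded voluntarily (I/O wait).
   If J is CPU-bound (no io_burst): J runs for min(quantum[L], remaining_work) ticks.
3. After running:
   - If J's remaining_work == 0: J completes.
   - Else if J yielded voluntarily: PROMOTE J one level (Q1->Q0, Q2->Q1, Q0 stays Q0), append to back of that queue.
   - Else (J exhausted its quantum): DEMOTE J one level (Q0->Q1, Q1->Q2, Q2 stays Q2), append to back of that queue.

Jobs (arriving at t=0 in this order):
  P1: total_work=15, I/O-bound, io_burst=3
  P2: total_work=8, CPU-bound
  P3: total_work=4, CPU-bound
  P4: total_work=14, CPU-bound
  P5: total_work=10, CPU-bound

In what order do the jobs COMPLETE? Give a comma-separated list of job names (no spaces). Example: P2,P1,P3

t=0-2: P1@Q0 runs 2, rem=13, quantum used, demote→Q1. Q0=[P2,P3,P4,P5] Q1=[P1] Q2=[]
t=2-4: P2@Q0 runs 2, rem=6, quantum used, demote→Q1. Q0=[P3,P4,P5] Q1=[P1,P2] Q2=[]
t=4-6: P3@Q0 runs 2, rem=2, quantum used, demote→Q1. Q0=[P4,P5] Q1=[P1,P2,P3] Q2=[]
t=6-8: P4@Q0 runs 2, rem=12, quantum used, demote→Q1. Q0=[P5] Q1=[P1,P2,P3,P4] Q2=[]
t=8-10: P5@Q0 runs 2, rem=8, quantum used, demote→Q1. Q0=[] Q1=[P1,P2,P3,P4,P5] Q2=[]
t=10-13: P1@Q1 runs 3, rem=10, I/O yield, promote→Q0. Q0=[P1] Q1=[P2,P3,P4,P5] Q2=[]
t=13-15: P1@Q0 runs 2, rem=8, quantum used, demote→Q1. Q0=[] Q1=[P2,P3,P4,P5,P1] Q2=[]
t=15-21: P2@Q1 runs 6, rem=0, completes. Q0=[] Q1=[P3,P4,P5,P1] Q2=[]
t=21-23: P3@Q1 runs 2, rem=0, completes. Q0=[] Q1=[P4,P5,P1] Q2=[]
t=23-29: P4@Q1 runs 6, rem=6, quantum used, demote→Q2. Q0=[] Q1=[P5,P1] Q2=[P4]
t=29-35: P5@Q1 runs 6, rem=2, quantum used, demote→Q2. Q0=[] Q1=[P1] Q2=[P4,P5]
t=35-38: P1@Q1 runs 3, rem=5, I/O yield, promote→Q0. Q0=[P1] Q1=[] Q2=[P4,P5]
t=38-40: P1@Q0 runs 2, rem=3, quantum used, demote→Q1. Q0=[] Q1=[P1] Q2=[P4,P5]
t=40-43: P1@Q1 runs 3, rem=0, completes. Q0=[] Q1=[] Q2=[P4,P5]
t=43-49: P4@Q2 runs 6, rem=0, completes. Q0=[] Q1=[] Q2=[P5]
t=49-51: P5@Q2 runs 2, rem=0, completes. Q0=[] Q1=[] Q2=[]

Answer: P2,P3,P1,P4,P5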